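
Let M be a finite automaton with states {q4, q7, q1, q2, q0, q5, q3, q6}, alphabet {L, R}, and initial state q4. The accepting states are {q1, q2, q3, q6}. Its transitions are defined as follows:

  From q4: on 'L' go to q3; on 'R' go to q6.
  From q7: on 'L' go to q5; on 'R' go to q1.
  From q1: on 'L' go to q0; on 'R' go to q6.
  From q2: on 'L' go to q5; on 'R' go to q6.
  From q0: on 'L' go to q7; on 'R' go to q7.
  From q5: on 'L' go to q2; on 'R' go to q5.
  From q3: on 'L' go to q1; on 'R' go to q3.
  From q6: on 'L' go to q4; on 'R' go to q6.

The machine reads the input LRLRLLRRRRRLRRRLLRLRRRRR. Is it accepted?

start at q4
read 'L': q4 → q3
read 'R': q3 → q3
read 'L': q3 → q1
read 'R': q1 → q6
read 'L': q6 → q4
read 'L': q4 → q3
read 'R': q3 → q3
read 'R': q3 → q3
read 'R': q3 → q3
read 'R': q3 → q3
read 'R': q3 → q3
read 'L': q3 → q1
read 'R': q1 → q6
read 'R': q6 → q6
read 'R': q6 → q6
read 'L': q6 → q4
read 'L': q4 → q3
read 'R': q3 → q3
read 'L': q3 → q1
read 'R': q1 → q6
read 'R': q6 → q6
read 'R': q6 → q6
read 'R': q6 → q6
read 'R': q6 → q6
End state q6 is accepting.

Yes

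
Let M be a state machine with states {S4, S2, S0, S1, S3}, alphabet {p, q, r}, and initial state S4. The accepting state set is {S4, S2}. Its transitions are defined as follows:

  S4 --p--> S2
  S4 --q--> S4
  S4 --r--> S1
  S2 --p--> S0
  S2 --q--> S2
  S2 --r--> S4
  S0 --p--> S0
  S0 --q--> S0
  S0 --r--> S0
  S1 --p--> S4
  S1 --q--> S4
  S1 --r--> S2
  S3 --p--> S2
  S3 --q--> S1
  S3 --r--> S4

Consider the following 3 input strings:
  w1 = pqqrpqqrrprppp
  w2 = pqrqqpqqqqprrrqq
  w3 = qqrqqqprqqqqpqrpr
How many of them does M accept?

1

w1:
  start at S4
  read 'p': S4 → S2
  read 'q': S2 → S2
  read 'q': S2 → S2
  read 'r': S2 → S4
  read 'p': S4 → S2
  read 'q': S2 → S2
  read 'q': S2 → S2
  read 'r': S2 → S4
  read 'r': S4 → S1
  read 'p': S1 → S4
  read 'r': S4 → S1
  read 'p': S1 → S4
  read 'p': S4 → S2
  read 'p': S2 → S0
  end S0, rejected
w2:
  start at S4
  read 'p': S4 → S2
  read 'q': S2 → S2
  read 'r': S2 → S4
  read 'q': S4 → S4
  read 'q': S4 → S4
  read 'p': S4 → S2
  read 'q': S2 → S2
  read 'q': S2 → S2
  read 'q': S2 → S2
  read 'q': S2 → S2
  read 'p': S2 → S0
  read 'r': S0 → S0
  read 'r': S0 → S0
  read 'r': S0 → S0
  read 'q': S0 → S0
  read 'q': S0 → S0
  end S0, rejected
w3:
  start at S4
  read 'q': S4 → S4
  read 'q': S4 → S4
  read 'r': S4 → S1
  read 'q': S1 → S4
  read 'q': S4 → S4
  read 'q': S4 → S4
  read 'p': S4 → S2
  read 'r': S2 → S4
  read 'q': S4 → S4
  read 'q': S4 → S4
  read 'q': S4 → S4
  read 'q': S4 → S4
  read 'p': S4 → S2
  read 'q': S2 → S2
  read 'r': S2 → S4
  read 'p': S4 → S2
  read 'r': S2 → S4
  end S4, accepted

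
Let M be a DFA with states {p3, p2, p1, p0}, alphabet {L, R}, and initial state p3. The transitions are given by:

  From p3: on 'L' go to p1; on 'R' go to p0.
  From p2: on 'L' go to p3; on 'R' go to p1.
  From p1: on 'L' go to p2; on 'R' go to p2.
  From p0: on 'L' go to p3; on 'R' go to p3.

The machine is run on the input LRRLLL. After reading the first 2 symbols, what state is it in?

p2

p3 → p1 → p2
After 2 symbols: p2.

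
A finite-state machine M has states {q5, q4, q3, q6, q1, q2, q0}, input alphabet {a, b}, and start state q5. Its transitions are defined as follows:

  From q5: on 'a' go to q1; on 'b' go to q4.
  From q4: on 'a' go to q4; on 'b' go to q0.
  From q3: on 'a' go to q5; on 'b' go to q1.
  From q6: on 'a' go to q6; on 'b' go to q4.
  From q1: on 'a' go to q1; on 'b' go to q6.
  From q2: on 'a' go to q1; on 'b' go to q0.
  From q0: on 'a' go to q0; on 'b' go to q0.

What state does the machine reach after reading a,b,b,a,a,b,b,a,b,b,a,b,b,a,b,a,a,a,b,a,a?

q0

start at q5
read 'a': q5 → q1
read 'b': q1 → q6
read 'b': q6 → q4
read 'a': q4 → q4
read 'a': q4 → q4
read 'b': q4 → q0
read 'b': q0 → q0
read 'a': q0 → q0
read 'b': q0 → q0
read 'b': q0 → q0
read 'a': q0 → q0
read 'b': q0 → q0
read 'b': q0 → q0
read 'a': q0 → q0
read 'b': q0 → q0
read 'a': q0 → q0
read 'a': q0 → q0
read 'a': q0 → q0
read 'b': q0 → q0
read 'a': q0 → q0
read 'a': q0 → q0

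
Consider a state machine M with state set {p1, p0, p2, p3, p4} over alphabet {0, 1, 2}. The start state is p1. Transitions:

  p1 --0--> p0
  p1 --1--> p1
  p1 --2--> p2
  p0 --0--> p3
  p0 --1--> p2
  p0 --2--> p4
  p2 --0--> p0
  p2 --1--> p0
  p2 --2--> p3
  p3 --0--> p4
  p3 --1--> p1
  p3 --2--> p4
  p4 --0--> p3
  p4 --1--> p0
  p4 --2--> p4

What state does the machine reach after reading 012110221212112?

p3

start at p1
read '0': p1 → p0
read '1': p0 → p2
read '2': p2 → p3
read '1': p3 → p1
read '1': p1 → p1
read '0': p1 → p0
read '2': p0 → p4
read '2': p4 → p4
read '1': p4 → p0
read '2': p0 → p4
read '1': p4 → p0
read '2': p0 → p4
read '1': p4 → p0
read '1': p0 → p2
read '2': p2 → p3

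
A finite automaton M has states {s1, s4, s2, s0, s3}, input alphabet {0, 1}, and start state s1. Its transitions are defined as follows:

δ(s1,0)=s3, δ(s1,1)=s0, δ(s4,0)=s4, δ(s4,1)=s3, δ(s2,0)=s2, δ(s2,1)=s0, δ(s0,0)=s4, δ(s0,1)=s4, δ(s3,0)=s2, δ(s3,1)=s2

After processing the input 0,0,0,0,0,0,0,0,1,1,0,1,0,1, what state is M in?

s0

Trace: s1 -0-> s3 -0-> s2 -0-> s2 -0-> s2 -0-> s2 -0-> s2 -0-> s2 -0-> s2 -1-> s0 -1-> s4 -0-> s4 -1-> s3 -0-> s2 -1-> s0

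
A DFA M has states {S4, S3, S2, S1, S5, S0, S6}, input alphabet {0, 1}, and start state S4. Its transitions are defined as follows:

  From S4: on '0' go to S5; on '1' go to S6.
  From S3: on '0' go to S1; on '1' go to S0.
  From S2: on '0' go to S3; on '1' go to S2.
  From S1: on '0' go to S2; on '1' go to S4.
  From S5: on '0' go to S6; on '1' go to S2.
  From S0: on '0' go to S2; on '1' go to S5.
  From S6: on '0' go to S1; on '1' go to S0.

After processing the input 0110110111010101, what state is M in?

S0

Trace: S4 -0-> S5 -1-> S2 -1-> S2 -0-> S3 -1-> S0 -1-> S5 -0-> S6 -1-> S0 -1-> S5 -1-> S2 -0-> S3 -1-> S0 -0-> S2 -1-> S2 -0-> S3 -1-> S0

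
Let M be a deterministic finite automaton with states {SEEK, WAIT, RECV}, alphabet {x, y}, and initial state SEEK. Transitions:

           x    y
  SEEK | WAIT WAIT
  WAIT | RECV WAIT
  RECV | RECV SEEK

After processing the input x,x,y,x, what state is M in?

SEEK → WAIT → RECV → SEEK → WAIT

WAIT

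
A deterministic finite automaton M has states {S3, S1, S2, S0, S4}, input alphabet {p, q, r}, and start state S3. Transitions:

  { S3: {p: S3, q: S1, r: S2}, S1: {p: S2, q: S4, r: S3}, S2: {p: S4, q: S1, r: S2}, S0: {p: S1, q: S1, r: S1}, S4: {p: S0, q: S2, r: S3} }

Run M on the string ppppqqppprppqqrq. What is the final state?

S3 → S3 → S3 → S3 → S3 → S1 → S4 → S0 → S1 → S2 → S2 → S4 → S0 → S1 → S4 → S3 → S1

S1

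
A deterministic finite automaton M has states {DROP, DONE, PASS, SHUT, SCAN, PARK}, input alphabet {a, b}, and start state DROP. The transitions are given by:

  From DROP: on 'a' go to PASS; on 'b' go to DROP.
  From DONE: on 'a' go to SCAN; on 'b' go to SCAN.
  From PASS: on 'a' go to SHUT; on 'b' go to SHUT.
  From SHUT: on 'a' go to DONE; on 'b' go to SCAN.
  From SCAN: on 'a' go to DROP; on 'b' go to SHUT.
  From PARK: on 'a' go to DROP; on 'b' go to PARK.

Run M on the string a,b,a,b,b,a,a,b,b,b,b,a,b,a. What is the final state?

start at DROP
read 'a': DROP → PASS
read 'b': PASS → SHUT
read 'a': SHUT → DONE
read 'b': DONE → SCAN
read 'b': SCAN → SHUT
read 'a': SHUT → DONE
read 'a': DONE → SCAN
read 'b': SCAN → SHUT
read 'b': SHUT → SCAN
read 'b': SCAN → SHUT
read 'b': SHUT → SCAN
read 'a': SCAN → DROP
read 'b': DROP → DROP
read 'a': DROP → PASS

PASS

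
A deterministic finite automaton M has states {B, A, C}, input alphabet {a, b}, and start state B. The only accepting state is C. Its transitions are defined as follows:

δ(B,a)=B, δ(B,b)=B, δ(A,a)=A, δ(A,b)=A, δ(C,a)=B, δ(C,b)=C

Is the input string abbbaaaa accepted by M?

No

start at B
read 'a': B → B
read 'b': B → B
read 'b': B → B
read 'b': B → B
read 'a': B → B
read 'a': B → B
read 'a': B → B
read 'a': B → B
End state B is not accepting.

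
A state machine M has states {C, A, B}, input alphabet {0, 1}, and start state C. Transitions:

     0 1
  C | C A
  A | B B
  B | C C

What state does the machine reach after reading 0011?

B

start at C
read '0': C → C
read '0': C → C
read '1': C → A
read '1': A → B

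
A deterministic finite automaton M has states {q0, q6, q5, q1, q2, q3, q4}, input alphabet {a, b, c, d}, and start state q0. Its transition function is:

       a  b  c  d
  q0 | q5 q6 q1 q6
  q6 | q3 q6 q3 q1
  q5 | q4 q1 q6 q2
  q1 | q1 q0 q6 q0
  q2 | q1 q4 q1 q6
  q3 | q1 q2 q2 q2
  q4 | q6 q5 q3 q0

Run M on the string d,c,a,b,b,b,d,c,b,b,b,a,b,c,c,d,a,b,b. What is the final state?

q6

q0 → q6 → q3 → q1 → q0 → q6 → q6 → q1 → q6 → q6 → q6 → q6 → q3 → q2 → q1 → q6 → q1 → q1 → q0 → q6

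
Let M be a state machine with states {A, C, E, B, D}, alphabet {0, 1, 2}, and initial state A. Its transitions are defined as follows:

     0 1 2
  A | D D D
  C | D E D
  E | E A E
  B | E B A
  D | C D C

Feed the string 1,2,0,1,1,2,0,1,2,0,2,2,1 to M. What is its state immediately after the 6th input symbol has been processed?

C

A → D → C → D → D → D → C
After 6 symbols: C.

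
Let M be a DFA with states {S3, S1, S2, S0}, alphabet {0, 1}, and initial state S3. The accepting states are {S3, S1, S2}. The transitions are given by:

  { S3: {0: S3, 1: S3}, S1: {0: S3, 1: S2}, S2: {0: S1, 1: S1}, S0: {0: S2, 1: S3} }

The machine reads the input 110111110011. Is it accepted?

Trace: S3 -1-> S3 -1-> S3 -0-> S3 -1-> S3 -1-> S3 -1-> S3 -1-> S3 -1-> S3 -0-> S3 -0-> S3 -1-> S3 -1-> S3
End state S3 is accepting.

Yes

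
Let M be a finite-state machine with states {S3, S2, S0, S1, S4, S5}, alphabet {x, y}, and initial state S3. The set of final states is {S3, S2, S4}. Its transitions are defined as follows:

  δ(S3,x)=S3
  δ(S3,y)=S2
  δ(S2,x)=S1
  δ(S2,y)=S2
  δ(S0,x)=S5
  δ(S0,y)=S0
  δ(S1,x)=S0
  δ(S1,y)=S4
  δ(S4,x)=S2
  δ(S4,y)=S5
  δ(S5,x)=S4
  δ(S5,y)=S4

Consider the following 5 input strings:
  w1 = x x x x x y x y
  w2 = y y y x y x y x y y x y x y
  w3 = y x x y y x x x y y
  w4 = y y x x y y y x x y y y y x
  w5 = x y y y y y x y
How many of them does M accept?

w1: Trace: S3 -x-> S3 -x-> S3 -x-> S3 -x-> S3 -x-> S3 -y-> S2 -x-> S1 -y-> S4  → end S4, accepted
w2: Trace: S3 -y-> S2 -y-> S2 -y-> S2 -x-> S1 -y-> S4 -x-> S2 -y-> S2 -x-> S1 -y-> S4 -y-> S5 -x-> S4 -y-> S5 -x-> S4 -y-> S5  → end S5, rejected
w3: Trace: S3 -y-> S2 -x-> S1 -x-> S0 -y-> S0 -y-> S0 -x-> S5 -x-> S4 -x-> S2 -y-> S2 -y-> S2  → end S2, accepted
w4: Trace: S3 -y-> S2 -y-> S2 -x-> S1 -x-> S0 -y-> S0 -y-> S0 -y-> S0 -x-> S5 -x-> S4 -y-> S5 -y-> S4 -y-> S5 -y-> S4 -x-> S2  → end S2, accepted
w5: Trace: S3 -x-> S3 -y-> S2 -y-> S2 -y-> S2 -y-> S2 -y-> S2 -x-> S1 -y-> S4  → end S4, accepted

4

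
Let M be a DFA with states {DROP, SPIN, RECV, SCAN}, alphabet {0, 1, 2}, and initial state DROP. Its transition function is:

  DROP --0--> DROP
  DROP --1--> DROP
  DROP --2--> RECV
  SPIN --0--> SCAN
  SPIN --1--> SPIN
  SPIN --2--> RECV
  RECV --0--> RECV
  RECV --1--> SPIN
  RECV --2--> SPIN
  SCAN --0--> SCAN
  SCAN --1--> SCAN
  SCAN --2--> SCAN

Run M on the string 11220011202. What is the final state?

start at DROP
read '1': DROP → DROP
read '1': DROP → DROP
read '2': DROP → RECV
read '2': RECV → SPIN
read '0': SPIN → SCAN
read '0': SCAN → SCAN
read '1': SCAN → SCAN
read '1': SCAN → SCAN
read '2': SCAN → SCAN
read '0': SCAN → SCAN
read '2': SCAN → SCAN

SCAN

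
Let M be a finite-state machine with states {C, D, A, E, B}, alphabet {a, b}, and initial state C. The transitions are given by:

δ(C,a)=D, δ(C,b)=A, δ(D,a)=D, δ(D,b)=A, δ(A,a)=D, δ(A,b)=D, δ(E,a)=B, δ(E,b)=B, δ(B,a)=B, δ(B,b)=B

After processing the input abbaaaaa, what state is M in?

D

Trace: C -a-> D -b-> A -b-> D -a-> D -a-> D -a-> D -a-> D -a-> D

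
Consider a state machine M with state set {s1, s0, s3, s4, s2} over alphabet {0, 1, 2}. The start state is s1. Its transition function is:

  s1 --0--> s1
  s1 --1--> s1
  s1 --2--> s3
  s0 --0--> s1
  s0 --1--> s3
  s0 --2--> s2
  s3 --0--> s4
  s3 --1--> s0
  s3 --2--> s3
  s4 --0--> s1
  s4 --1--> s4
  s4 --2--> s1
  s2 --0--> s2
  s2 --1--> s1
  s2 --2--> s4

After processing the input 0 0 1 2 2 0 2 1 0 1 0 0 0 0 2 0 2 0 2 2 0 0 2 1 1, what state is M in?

s3

s1 → s1 → s1 → s1 → s3 → s3 → s4 → s1 → s1 → s1 → s1 → s1 → s1 → s1 → s1 → s3 → s4 → s1 → s1 → s3 → s3 → s4 → s1 → s3 → s0 → s3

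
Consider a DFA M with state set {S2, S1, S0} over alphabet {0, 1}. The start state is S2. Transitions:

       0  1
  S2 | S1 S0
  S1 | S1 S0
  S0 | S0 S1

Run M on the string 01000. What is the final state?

S0

Trace: S2 -0-> S1 -1-> S0 -0-> S0 -0-> S0 -0-> S0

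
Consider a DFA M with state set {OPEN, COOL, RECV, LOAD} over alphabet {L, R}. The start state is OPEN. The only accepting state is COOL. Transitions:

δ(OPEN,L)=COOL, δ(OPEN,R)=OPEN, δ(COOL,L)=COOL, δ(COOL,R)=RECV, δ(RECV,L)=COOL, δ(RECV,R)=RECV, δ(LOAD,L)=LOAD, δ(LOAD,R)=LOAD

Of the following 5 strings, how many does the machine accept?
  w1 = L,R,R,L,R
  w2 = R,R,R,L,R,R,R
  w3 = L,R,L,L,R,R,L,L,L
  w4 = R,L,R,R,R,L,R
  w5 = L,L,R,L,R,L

2

w1:
  start at OPEN
  read 'L': OPEN → COOL
  read 'R': COOL → RECV
  read 'R': RECV → RECV
  read 'L': RECV → COOL
  read 'R': COOL → RECV
  end RECV, rejected
w2:
  start at OPEN
  read 'R': OPEN → OPEN
  read 'R': OPEN → OPEN
  read 'R': OPEN → OPEN
  read 'L': OPEN → COOL
  read 'R': COOL → RECV
  read 'R': RECV → RECV
  read 'R': RECV → RECV
  end RECV, rejected
w3:
  start at OPEN
  read 'L': OPEN → COOL
  read 'R': COOL → RECV
  read 'L': RECV → COOL
  read 'L': COOL → COOL
  read 'R': COOL → RECV
  read 'R': RECV → RECV
  read 'L': RECV → COOL
  read 'L': COOL → COOL
  read 'L': COOL → COOL
  end COOL, accepted
w4:
  start at OPEN
  read 'R': OPEN → OPEN
  read 'L': OPEN → COOL
  read 'R': COOL → RECV
  read 'R': RECV → RECV
  read 'R': RECV → RECV
  read 'L': RECV → COOL
  read 'R': COOL → RECV
  end RECV, rejected
w5:
  start at OPEN
  read 'L': OPEN → COOL
  read 'L': COOL → COOL
  read 'R': COOL → RECV
  read 'L': RECV → COOL
  read 'R': COOL → RECV
  read 'L': RECV → COOL
  end COOL, accepted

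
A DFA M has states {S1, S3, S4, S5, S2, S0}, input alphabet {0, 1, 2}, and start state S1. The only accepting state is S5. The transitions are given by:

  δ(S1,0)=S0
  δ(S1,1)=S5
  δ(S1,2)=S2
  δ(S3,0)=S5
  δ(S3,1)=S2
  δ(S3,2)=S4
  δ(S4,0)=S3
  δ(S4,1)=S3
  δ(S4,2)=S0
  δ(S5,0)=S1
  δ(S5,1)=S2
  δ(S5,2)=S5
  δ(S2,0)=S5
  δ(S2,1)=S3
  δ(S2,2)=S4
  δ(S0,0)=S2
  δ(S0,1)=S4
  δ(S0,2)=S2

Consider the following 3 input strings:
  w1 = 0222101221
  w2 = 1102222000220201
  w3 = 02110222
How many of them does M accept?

1

w1:
  start at S1
  read '0': S1 → S0
  read '2': S0 → S2
  read '2': S2 → S4
  read '2': S4 → S0
  read '1': S0 → S4
  read '0': S4 → S3
  read '1': S3 → S2
  read '2': S2 → S4
  read '2': S4 → S0
  read '1': S0 → S4
  end S4, rejected
w2:
  start at S1
  read '1': S1 → S5
  read '1': S5 → S2
  read '0': S2 → S5
  read '2': S5 → S5
  read '2': S5 → S5
  read '2': S5 → S5
  read '2': S5 → S5
  read '0': S5 → S1
  read '0': S1 → S0
  read '0': S0 → S2
  read '2': S2 → S4
  read '2': S4 → S0
  read '0': S0 → S2
  read '2': S2 → S4
  read '0': S4 → S3
  read '1': S3 → S2
  end S2, rejected
w3:
  start at S1
  read '0': S1 → S0
  read '2': S0 → S2
  read '1': S2 → S3
  read '1': S3 → S2
  read '0': S2 → S5
  read '2': S5 → S5
  read '2': S5 → S5
  read '2': S5 → S5
  end S5, accepted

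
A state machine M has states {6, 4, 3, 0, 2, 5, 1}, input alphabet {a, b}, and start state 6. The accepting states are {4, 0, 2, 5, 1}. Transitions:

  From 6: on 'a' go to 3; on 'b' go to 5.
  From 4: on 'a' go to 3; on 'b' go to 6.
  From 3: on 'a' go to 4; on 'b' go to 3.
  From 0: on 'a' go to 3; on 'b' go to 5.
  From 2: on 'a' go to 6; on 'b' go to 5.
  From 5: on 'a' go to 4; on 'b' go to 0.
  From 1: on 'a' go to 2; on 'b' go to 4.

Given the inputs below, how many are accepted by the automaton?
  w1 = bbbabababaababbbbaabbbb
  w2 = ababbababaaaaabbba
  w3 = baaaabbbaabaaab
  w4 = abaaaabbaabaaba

1

w1: 6 → 5 → 0 → 5 → 4 → 6 → 3 → 3 → 4 → 6 → 3 → 4 → 6 → 3 → 3 → 3 → 3 → 3 → 4 → 3 → 3 → 3 → 3 → 3  → end 3, rejected
w2: 6 → 3 → 3 → 4 → 6 → 5 → 4 → 6 → 3 → 3 → 4 → 3 → 4 → 3 → 4 → 6 → 5 → 0 → 3  → end 3, rejected
w3: 6 → 5 → 4 → 3 → 4 → 3 → 3 → 3 → 3 → 4 → 3 → 3 → 4 → 3 → 4 → 6  → end 6, rejected
w4: 6 → 3 → 3 → 4 → 3 → 4 → 3 → 3 → 3 → 4 → 3 → 3 → 4 → 3 → 3 → 4  → end 4, accepted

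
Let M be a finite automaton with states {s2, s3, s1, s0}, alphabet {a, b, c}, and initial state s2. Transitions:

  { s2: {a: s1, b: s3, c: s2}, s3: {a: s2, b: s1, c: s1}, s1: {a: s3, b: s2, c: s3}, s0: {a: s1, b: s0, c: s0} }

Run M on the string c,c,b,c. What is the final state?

s1

Trace: s2 -c-> s2 -c-> s2 -b-> s3 -c-> s1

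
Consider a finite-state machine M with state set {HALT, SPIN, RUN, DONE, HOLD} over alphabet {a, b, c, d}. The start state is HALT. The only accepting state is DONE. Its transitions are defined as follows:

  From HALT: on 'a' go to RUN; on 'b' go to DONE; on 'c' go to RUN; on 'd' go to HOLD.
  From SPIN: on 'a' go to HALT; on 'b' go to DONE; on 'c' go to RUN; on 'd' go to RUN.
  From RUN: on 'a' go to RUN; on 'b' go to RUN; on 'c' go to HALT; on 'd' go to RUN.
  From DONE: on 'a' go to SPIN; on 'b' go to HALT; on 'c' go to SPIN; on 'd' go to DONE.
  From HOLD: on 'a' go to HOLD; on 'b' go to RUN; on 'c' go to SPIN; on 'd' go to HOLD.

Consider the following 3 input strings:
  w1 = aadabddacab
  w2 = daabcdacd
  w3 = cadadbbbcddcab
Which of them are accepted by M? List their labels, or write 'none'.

w3

w1: Trace: HALT -a-> RUN -a-> RUN -d-> RUN -a-> RUN -b-> RUN -d-> RUN -d-> RUN -a-> RUN -c-> HALT -a-> RUN -b-> RUN  → end RUN, rejected
w2: Trace: HALT -d-> HOLD -a-> HOLD -a-> HOLD -b-> RUN -c-> HALT -d-> HOLD -a-> HOLD -c-> SPIN -d-> RUN  → end RUN, rejected
w3: Trace: HALT -c-> RUN -a-> RUN -d-> RUN -a-> RUN -d-> RUN -b-> RUN -b-> RUN -b-> RUN -c-> HALT -d-> HOLD -d-> HOLD -c-> SPIN -a-> HALT -b-> DONE  → end DONE, accepted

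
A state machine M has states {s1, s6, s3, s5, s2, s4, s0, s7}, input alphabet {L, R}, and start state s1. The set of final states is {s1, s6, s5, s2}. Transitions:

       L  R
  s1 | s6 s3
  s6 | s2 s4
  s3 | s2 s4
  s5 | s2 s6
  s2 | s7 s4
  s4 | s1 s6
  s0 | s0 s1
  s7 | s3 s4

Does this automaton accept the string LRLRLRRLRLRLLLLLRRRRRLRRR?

s1 → s6 → s4 → s1 → s3 → s2 → s4 → s6 → s2 → s4 → s1 → s3 → s2 → s7 → s3 → s2 → s7 → s4 → s6 → s4 → s6 → s4 → s1 → s3 → s4 → s6
End state s6 is accepting.

Yes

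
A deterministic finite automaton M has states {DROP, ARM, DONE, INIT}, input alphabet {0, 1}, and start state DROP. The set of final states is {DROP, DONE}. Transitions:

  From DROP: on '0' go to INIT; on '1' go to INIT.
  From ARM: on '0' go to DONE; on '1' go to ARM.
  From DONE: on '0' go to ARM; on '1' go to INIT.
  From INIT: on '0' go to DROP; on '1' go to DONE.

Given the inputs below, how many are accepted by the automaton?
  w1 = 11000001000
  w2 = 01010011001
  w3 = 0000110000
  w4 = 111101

w1:
  start at DROP
  read '1': DROP → INIT
  read '1': INIT → DONE
  read '0': DONE → ARM
  read '0': ARM → DONE
  read '0': DONE → ARM
  read '0': ARM → DONE
  read '0': DONE → ARM
  read '1': ARM → ARM
  read '0': ARM → DONE
  read '0': DONE → ARM
  read '0': ARM → DONE
  end DONE, accepted
w2:
  start at DROP
  read '0': DROP → INIT
  read '1': INIT → DONE
  read '0': DONE → ARM
  read '1': ARM → ARM
  read '0': ARM → DONE
  read '0': DONE → ARM
  read '1': ARM → ARM
  read '1': ARM → ARM
  read '0': ARM → DONE
  read '0': DONE → ARM
  read '1': ARM → ARM
  end ARM, rejected
w3:
  start at DROP
  read '0': DROP → INIT
  read '0': INIT → DROP
  read '0': DROP → INIT
  read '0': INIT → DROP
  read '1': DROP → INIT
  read '1': INIT → DONE
  read '0': DONE → ARM
  read '0': ARM → DONE
  read '0': DONE → ARM
  read '0': ARM → DONE
  end DONE, accepted
w4:
  start at DROP
  read '1': DROP → INIT
  read '1': INIT → DONE
  read '1': DONE → INIT
  read '1': INIT → DONE
  read '0': DONE → ARM
  read '1': ARM → ARM
  end ARM, rejected

2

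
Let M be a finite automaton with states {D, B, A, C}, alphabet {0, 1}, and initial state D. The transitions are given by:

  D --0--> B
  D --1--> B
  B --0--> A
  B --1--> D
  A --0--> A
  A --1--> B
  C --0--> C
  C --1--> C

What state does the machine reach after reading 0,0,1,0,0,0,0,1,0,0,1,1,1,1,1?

B

Trace: D -0-> B -0-> A -1-> B -0-> A -0-> A -0-> A -0-> A -1-> B -0-> A -0-> A -1-> B -1-> D -1-> B -1-> D -1-> B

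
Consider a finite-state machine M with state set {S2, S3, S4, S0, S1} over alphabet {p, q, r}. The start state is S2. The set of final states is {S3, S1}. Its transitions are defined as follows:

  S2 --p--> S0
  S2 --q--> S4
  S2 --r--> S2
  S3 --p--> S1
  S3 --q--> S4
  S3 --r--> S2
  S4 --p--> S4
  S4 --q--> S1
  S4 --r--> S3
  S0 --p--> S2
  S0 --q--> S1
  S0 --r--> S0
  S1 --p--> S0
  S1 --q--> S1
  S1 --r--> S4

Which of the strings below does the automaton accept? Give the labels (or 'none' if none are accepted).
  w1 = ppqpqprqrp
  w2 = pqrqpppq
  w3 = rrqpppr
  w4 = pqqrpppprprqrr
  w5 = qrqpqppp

w1:
  start at S2
  read 'p': S2 → S0
  read 'p': S0 → S2
  read 'q': S2 → S4
  read 'p': S4 → S4
  read 'q': S4 → S1
  read 'p': S1 → S0
  read 'r': S0 → S0
  read 'q': S0 → S1
  read 'r': S1 → S4
  read 'p': S4 → S4
  end S4, rejected
w2:
  start at S2
  read 'p': S2 → S0
  read 'q': S0 → S1
  read 'r': S1 → S4
  read 'q': S4 → S1
  read 'p': S1 → S0
  read 'p': S0 → S2
  read 'p': S2 → S0
  read 'q': S0 → S1
  end S1, accepted
w3:
  start at S2
  read 'r': S2 → S2
  read 'r': S2 → S2
  read 'q': S2 → S4
  read 'p': S4 → S4
  read 'p': S4 → S4
  read 'p': S4 → S4
  read 'r': S4 → S3
  end S3, accepted
w4:
  start at S2
  read 'p': S2 → S0
  read 'q': S0 → S1
  read 'q': S1 → S1
  read 'r': S1 → S4
  read 'p': S4 → S4
  read 'p': S4 → S4
  read 'p': S4 → S4
  read 'p': S4 → S4
  read 'r': S4 → S3
  read 'p': S3 → S1
  read 'r': S1 → S4
  read 'q': S4 → S1
  read 'r': S1 → S4
  read 'r': S4 → S3
  end S3, accepted
w5:
  start at S2
  read 'q': S2 → S4
  read 'r': S4 → S3
  read 'q': S3 → S4
  read 'p': S4 → S4
  read 'q': S4 → S1
  read 'p': S1 → S0
  read 'p': S0 → S2
  read 'p': S2 → S0
  end S0, rejected

w2, w3, w4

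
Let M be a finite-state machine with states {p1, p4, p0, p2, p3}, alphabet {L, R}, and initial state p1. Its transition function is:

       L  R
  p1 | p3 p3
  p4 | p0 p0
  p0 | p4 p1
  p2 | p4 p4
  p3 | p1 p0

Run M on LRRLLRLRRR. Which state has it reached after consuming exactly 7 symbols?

p1

p1 → p3 → p0 → p1 → p3 → p1 → p3 → p1
After 7 symbols: p1.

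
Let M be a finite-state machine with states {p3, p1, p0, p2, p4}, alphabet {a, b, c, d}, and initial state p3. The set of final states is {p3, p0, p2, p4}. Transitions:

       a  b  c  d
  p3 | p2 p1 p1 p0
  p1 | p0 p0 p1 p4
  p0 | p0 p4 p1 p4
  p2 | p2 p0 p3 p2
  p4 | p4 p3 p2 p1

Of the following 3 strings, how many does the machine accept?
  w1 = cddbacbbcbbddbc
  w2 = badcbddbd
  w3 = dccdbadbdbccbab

2

w1: Trace: p3 -c-> p1 -d-> p4 -d-> p1 -b-> p0 -a-> p0 -c-> p1 -b-> p0 -b-> p4 -c-> p2 -b-> p0 -b-> p4 -d-> p1 -d-> p4 -b-> p3 -c-> p1  → end p1, rejected
w2: Trace: p3 -b-> p1 -a-> p0 -d-> p4 -c-> p2 -b-> p0 -d-> p4 -d-> p1 -b-> p0 -d-> p4  → end p4, accepted
w3: Trace: p3 -d-> p0 -c-> p1 -c-> p1 -d-> p4 -b-> p3 -a-> p2 -d-> p2 -b-> p0 -d-> p4 -b-> p3 -c-> p1 -c-> p1 -b-> p0 -a-> p0 -b-> p4  → end p4, accepted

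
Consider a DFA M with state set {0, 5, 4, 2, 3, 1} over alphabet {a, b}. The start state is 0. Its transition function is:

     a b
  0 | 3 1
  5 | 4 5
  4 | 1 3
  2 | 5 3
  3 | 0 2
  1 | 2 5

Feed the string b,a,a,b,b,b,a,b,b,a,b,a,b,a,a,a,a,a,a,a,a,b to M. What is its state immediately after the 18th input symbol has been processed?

0

start at 0
read 'b': 0 → 1
read 'a': 1 → 2
read 'a': 2 → 5
read 'b': 5 → 5
read 'b': 5 → 5
read 'b': 5 → 5
read 'a': 5 → 4
read 'b': 4 → 3
read 'b': 3 → 2
read 'a': 2 → 5
read 'b': 5 → 5
read 'a': 5 → 4
read 'b': 4 → 3
read 'a': 3 → 0
read 'a': 0 → 3
read 'a': 3 → 0
read 'a': 0 → 3
read 'a': 3 → 0
After 18 symbols: 0.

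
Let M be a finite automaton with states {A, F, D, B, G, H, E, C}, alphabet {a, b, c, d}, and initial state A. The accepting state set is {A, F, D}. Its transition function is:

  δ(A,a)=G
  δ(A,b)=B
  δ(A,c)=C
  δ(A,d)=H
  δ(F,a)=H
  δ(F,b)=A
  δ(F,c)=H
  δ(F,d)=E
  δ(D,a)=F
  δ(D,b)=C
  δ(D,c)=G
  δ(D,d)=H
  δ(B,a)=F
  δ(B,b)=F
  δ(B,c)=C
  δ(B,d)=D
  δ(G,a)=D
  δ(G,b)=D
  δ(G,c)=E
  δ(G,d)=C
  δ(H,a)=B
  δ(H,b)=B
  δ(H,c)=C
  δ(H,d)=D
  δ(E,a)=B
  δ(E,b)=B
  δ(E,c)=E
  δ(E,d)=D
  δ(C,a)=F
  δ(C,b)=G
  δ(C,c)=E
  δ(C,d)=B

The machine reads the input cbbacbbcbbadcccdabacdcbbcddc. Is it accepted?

Trace: A -c-> C -b-> G -b-> D -a-> F -c-> H -b-> B -b-> F -c-> H -b-> B -b-> F -a-> H -d-> D -c-> G -c-> E -c-> E -d-> D -a-> F -b-> A -a-> G -c-> E -d-> D -c-> G -b-> D -b-> C -c-> E -d-> D -d-> H -c-> C
End state C is not accepting.

No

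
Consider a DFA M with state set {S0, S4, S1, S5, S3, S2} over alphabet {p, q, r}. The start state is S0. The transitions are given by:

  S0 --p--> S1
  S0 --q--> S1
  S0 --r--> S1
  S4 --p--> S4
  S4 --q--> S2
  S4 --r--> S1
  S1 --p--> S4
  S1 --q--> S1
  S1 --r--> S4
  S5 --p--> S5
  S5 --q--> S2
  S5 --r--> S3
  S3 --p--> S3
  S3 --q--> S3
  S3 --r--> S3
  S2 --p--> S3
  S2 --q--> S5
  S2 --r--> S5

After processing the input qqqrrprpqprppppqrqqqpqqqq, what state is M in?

S3

Trace: S0 -q-> S1 -q-> S1 -q-> S1 -r-> S4 -r-> S1 -p-> S4 -r-> S1 -p-> S4 -q-> S2 -p-> S3 -r-> S3 -p-> S3 -p-> S3 -p-> S3 -p-> S3 -q-> S3 -r-> S3 -q-> S3 -q-> S3 -q-> S3 -p-> S3 -q-> S3 -q-> S3 -q-> S3 -q-> S3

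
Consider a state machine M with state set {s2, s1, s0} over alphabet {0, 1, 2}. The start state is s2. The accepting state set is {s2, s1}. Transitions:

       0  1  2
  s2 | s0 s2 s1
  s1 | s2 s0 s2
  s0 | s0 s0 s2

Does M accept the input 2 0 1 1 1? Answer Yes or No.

Trace: s2 -2-> s1 -0-> s2 -1-> s2 -1-> s2 -1-> s2
End state s2 is accepting.

Yes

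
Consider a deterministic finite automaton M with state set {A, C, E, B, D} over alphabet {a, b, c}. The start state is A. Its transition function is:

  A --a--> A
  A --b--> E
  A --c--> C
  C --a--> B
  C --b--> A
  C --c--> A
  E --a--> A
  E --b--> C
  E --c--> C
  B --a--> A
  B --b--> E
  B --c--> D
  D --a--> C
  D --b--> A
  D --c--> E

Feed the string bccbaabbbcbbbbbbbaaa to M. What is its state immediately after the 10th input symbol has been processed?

start at A
read 'b': A → E
read 'c': E → C
read 'c': C → A
read 'b': A → E
read 'a': E → A
read 'a': A → A
read 'b': A → E
read 'b': E → C
read 'b': C → A
read 'c': A → C
After 10 symbols: C.

C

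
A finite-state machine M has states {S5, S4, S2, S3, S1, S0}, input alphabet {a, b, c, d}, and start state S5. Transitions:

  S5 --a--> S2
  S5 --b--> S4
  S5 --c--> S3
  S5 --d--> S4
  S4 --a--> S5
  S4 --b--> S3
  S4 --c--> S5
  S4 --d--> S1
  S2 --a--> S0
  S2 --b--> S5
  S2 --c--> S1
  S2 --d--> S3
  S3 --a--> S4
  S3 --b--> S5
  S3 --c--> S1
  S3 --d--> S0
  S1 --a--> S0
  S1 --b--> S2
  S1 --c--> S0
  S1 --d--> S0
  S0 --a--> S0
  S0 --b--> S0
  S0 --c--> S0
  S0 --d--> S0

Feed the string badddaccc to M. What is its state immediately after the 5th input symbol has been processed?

S0

S5 → S4 → S5 → S4 → S1 → S0
After 5 symbols: S0.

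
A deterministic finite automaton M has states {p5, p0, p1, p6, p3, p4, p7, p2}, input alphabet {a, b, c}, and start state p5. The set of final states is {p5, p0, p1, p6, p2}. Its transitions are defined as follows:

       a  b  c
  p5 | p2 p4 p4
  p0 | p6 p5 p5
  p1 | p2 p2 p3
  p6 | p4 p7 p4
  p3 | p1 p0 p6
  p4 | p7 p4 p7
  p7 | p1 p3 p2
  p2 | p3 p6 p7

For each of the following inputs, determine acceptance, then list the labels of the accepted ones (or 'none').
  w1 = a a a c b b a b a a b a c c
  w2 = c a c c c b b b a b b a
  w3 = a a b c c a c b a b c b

w1

w1:
  start at p5
  read 'a': p5 → p2
  read 'a': p2 → p3
  read 'a': p3 → p1
  read 'c': p1 → p3
  read 'b': p3 → p0
  read 'b': p0 → p5
  read 'a': p5 → p2
  read 'b': p2 → p6
  read 'a': p6 → p4
  read 'a': p4 → p7
  read 'b': p7 → p3
  read 'a': p3 → p1
  read 'c': p1 → p3
  read 'c': p3 → p6
  end p6, accepted
w2:
  start at p5
  read 'c': p5 → p4
  read 'a': p4 → p7
  read 'c': p7 → p2
  read 'c': p2 → p7
  read 'c': p7 → p2
  read 'b': p2 → p6
  read 'b': p6 → p7
  read 'b': p7 → p3
  read 'a': p3 → p1
  read 'b': p1 → p2
  read 'b': p2 → p6
  read 'a': p6 → p4
  end p4, rejected
w3:
  start at p5
  read 'a': p5 → p2
  read 'a': p2 → p3
  read 'b': p3 → p0
  read 'c': p0 → p5
  read 'c': p5 → p4
  read 'a': p4 → p7
  read 'c': p7 → p2
  read 'b': p2 → p6
  read 'a': p6 → p4
  read 'b': p4 → p4
  read 'c': p4 → p7
  read 'b': p7 → p3
  end p3, rejected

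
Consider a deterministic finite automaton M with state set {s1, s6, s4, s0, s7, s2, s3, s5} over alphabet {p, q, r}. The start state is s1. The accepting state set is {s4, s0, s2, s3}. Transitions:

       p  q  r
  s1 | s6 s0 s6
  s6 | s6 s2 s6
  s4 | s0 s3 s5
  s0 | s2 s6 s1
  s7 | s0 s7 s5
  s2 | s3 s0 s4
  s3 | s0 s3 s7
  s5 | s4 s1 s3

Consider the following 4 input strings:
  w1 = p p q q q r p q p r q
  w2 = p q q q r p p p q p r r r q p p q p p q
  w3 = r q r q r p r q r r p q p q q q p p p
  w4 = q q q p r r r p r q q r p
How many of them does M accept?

w1:
  start at s1
  read 'p': s1 → s6
  read 'p': s6 → s6
  read 'q': s6 → s2
  read 'q': s2 → s0
  read 'q': s0 → s6
  read 'r': s6 → s6
  read 'p': s6 → s6
  read 'q': s6 → s2
  read 'p': s2 → s3
  read 'r': s3 → s7
  read 'q': s7 → s7
  end s7, rejected
w2:
  start at s1
  read 'p': s1 → s6
  read 'q': s6 → s2
  read 'q': s2 → s0
  read 'q': s0 → s6
  read 'r': s6 → s6
  read 'p': s6 → s6
  read 'p': s6 → s6
  read 'p': s6 → s6
  read 'q': s6 → s2
  read 'p': s2 → s3
  read 'r': s3 → s7
  read 'r': s7 → s5
  read 'r': s5 → s3
  read 'q': s3 → s3
  read 'p': s3 → s0
  read 'p': s0 → s2
  read 'q': s2 → s0
  read 'p': s0 → s2
  read 'p': s2 → s3
  read 'q': s3 → s3
  end s3, accepted
w3:
  start at s1
  read 'r': s1 → s6
  read 'q': s6 → s2
  read 'r': s2 → s4
  read 'q': s4 → s3
  read 'r': s3 → s7
  read 'p': s7 → s0
  read 'r': s0 → s1
  read 'q': s1 → s0
  read 'r': s0 → s1
  read 'r': s1 → s6
  read 'p': s6 → s6
  read 'q': s6 → s2
  read 'p': s2 → s3
  read 'q': s3 → s3
  read 'q': s3 → s3
  read 'q': s3 → s3
  read 'p': s3 → s0
  read 'p': s0 → s2
  read 'p': s2 → s3
  end s3, accepted
w4:
  start at s1
  read 'q': s1 → s0
  read 'q': s0 → s6
  read 'q': s6 → s2
  read 'p': s2 → s3
  read 'r': s3 → s7
  read 'r': s7 → s5
  read 'r': s5 → s3
  read 'p': s3 → s0
  read 'r': s0 → s1
  read 'q': s1 → s0
  read 'q': s0 → s6
  read 'r': s6 → s6
  read 'p': s6 → s6
  end s6, rejected

2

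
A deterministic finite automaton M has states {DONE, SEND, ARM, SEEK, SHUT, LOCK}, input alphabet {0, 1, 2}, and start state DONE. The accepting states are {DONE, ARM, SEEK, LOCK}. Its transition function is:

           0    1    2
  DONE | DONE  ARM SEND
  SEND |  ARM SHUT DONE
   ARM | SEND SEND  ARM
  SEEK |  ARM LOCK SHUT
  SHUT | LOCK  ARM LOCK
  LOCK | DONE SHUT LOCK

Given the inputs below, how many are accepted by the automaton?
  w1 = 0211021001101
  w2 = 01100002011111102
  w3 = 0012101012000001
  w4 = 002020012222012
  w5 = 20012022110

4

w1: DONE → DONE → SEND → SHUT → ARM → SEND → DONE → ARM → SEND → ARM → SEND → SHUT → LOCK → SHUT  → end SHUT, rejected
w2: DONE → DONE → ARM → SEND → ARM → SEND → ARM → SEND → DONE → DONE → ARM → SEND → SHUT → ARM → SEND → SHUT → LOCK → LOCK  → end LOCK, accepted
w3: DONE → DONE → DONE → ARM → ARM → SEND → ARM → SEND → ARM → SEND → DONE → DONE → DONE → DONE → DONE → DONE → ARM  → end ARM, accepted
w4: DONE → DONE → DONE → SEND → ARM → ARM → SEND → ARM → SEND → DONE → SEND → DONE → SEND → ARM → SEND → DONE  → end DONE, accepted
w5: DONE → SEND → ARM → SEND → SHUT → LOCK → DONE → SEND → DONE → ARM → SEND → ARM  → end ARM, accepted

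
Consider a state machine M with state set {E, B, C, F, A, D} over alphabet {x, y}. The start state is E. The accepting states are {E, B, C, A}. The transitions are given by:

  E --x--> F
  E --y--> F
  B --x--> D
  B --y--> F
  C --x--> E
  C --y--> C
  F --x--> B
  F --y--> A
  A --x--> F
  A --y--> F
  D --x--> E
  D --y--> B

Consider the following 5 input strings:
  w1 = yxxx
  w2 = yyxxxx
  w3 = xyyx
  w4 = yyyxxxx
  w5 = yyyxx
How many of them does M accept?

3

w1:
  start at E
  read 'y': E → F
  read 'x': F → B
  read 'x': B → D
  read 'x': D → E
  end E, accepted
w2:
  start at E
  read 'y': E → F
  read 'y': F → A
  read 'x': A → F
  read 'x': F → B
  read 'x': B → D
  read 'x': D → E
  end E, accepted
w3:
  start at E
  read 'x': E → F
  read 'y': F → A
  read 'y': A → F
  read 'x': F → B
  end B, accepted
w4:
  start at E
  read 'y': E → F
  read 'y': F → A
  read 'y': A → F
  read 'x': F → B
  read 'x': B → D
  read 'x': D → E
  read 'x': E → F
  end F, rejected
w5:
  start at E
  read 'y': E → F
  read 'y': F → A
  read 'y': A → F
  read 'x': F → B
  read 'x': B → D
  end D, rejected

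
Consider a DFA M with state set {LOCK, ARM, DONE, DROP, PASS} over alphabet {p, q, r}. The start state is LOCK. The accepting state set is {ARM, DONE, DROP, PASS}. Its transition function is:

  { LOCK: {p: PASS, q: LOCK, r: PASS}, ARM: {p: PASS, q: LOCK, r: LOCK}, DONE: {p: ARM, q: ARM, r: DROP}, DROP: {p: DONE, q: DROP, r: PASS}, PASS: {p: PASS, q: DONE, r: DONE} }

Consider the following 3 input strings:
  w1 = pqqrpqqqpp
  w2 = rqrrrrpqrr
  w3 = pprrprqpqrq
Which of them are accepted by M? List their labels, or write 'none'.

w1, w2

w1: Trace: LOCK -p-> PASS -q-> DONE -q-> ARM -r-> LOCK -p-> PASS -q-> DONE -q-> ARM -q-> LOCK -p-> PASS -p-> PASS  → end PASS, accepted
w2: Trace: LOCK -r-> PASS -q-> DONE -r-> DROP -r-> PASS -r-> DONE -r-> DROP -p-> DONE -q-> ARM -r-> LOCK -r-> PASS  → end PASS, accepted
w3: Trace: LOCK -p-> PASS -p-> PASS -r-> DONE -r-> DROP -p-> DONE -r-> DROP -q-> DROP -p-> DONE -q-> ARM -r-> LOCK -q-> LOCK  → end LOCK, rejected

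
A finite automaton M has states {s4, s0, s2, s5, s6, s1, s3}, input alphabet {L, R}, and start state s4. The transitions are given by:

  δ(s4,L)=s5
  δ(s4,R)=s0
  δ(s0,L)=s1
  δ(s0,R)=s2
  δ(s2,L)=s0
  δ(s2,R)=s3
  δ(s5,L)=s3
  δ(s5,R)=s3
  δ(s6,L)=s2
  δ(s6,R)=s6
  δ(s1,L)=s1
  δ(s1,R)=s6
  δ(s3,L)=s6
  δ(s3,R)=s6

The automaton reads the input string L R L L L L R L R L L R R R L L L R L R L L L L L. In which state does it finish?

start at s4
read 'L': s4 → s5
read 'R': s5 → s3
read 'L': s3 → s6
read 'L': s6 → s2
read 'L': s2 → s0
read 'L': s0 → s1
read 'R': s1 → s6
read 'L': s6 → s2
read 'R': s2 → s3
read 'L': s3 → s6
read 'L': s6 → s2
read 'R': s2 → s3
read 'R': s3 → s6
read 'R': s6 → s6
read 'L': s6 → s2
read 'L': s2 → s0
read 'L': s0 → s1
read 'R': s1 → s6
read 'L': s6 → s2
read 'R': s2 → s3
read 'L': s3 → s6
read 'L': s6 → s2
read 'L': s2 → s0
read 'L': s0 → s1
read 'L': s1 → s1

s1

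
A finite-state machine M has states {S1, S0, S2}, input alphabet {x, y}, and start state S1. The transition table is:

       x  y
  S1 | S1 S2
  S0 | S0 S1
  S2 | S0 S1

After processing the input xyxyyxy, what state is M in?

S1

S1 → S1 → S2 → S0 → S1 → S2 → S0 → S1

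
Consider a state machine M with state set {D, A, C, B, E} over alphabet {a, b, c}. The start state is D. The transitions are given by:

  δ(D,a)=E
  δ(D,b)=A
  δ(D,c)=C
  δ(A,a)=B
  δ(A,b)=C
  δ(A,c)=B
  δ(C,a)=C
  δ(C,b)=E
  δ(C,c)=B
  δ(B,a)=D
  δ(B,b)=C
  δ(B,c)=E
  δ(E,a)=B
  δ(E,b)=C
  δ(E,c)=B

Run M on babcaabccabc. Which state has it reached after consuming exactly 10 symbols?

Trace: D -b-> A -a-> B -b-> C -c-> B -a-> D -a-> E -b-> C -c-> B -c-> E -a-> B
After 10 symbols: B.

B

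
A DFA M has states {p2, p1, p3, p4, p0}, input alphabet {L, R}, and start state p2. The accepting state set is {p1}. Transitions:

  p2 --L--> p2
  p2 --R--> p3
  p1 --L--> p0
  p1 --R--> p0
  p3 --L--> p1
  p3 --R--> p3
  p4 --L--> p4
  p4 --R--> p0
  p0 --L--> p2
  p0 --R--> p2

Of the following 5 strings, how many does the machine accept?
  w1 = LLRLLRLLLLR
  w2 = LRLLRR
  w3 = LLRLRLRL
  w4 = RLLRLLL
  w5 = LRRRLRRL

w1: Trace: p2 -L-> p2 -L-> p2 -R-> p3 -L-> p1 -L-> p0 -R-> p2 -L-> p2 -L-> p2 -L-> p2 -L-> p2 -R-> p3  → end p3, rejected
w2: Trace: p2 -L-> p2 -R-> p3 -L-> p1 -L-> p0 -R-> p2 -R-> p3  → end p3, rejected
w3: Trace: p2 -L-> p2 -L-> p2 -R-> p3 -L-> p1 -R-> p0 -L-> p2 -R-> p3 -L-> p1  → end p1, accepted
w4: Trace: p2 -R-> p3 -L-> p1 -L-> p0 -R-> p2 -L-> p2 -L-> p2 -L-> p2  → end p2, rejected
w5: Trace: p2 -L-> p2 -R-> p3 -R-> p3 -R-> p3 -L-> p1 -R-> p0 -R-> p2 -L-> p2  → end p2, rejected

1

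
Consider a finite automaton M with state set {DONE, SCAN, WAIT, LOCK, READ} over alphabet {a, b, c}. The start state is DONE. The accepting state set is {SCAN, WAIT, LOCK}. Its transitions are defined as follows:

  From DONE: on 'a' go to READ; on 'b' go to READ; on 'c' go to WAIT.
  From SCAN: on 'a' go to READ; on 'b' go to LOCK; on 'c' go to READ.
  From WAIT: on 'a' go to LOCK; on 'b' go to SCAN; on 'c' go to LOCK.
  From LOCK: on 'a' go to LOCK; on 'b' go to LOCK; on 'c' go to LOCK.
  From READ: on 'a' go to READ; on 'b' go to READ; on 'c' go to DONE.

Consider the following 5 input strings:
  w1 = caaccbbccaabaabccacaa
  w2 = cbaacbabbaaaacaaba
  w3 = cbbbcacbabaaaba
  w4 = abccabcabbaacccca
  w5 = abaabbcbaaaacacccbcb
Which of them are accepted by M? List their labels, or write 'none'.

w1, w3, w4, w5

w1: DONE → WAIT → LOCK → LOCK → LOCK → LOCK → LOCK → LOCK → LOCK → LOCK → LOCK → LOCK → LOCK → LOCK → LOCK → LOCK → LOCK → LOCK → LOCK → LOCK → LOCK → LOCK  → end LOCK, accepted
w2: DONE → WAIT → SCAN → READ → READ → DONE → READ → READ → READ → READ → READ → READ → READ → READ → DONE → READ → READ → READ → READ  → end READ, rejected
w3: DONE → WAIT → SCAN → LOCK → LOCK → LOCK → LOCK → LOCK → LOCK → LOCK → LOCK → LOCK → LOCK → LOCK → LOCK → LOCK  → end LOCK, accepted
w4: DONE → READ → READ → DONE → WAIT → LOCK → LOCK → LOCK → LOCK → LOCK → LOCK → LOCK → LOCK → LOCK → LOCK → LOCK → LOCK → LOCK  → end LOCK, accepted
w5: DONE → READ → READ → READ → READ → READ → READ → DONE → READ → READ → READ → READ → READ → DONE → READ → DONE → WAIT → LOCK → LOCK → LOCK → LOCK  → end LOCK, accepted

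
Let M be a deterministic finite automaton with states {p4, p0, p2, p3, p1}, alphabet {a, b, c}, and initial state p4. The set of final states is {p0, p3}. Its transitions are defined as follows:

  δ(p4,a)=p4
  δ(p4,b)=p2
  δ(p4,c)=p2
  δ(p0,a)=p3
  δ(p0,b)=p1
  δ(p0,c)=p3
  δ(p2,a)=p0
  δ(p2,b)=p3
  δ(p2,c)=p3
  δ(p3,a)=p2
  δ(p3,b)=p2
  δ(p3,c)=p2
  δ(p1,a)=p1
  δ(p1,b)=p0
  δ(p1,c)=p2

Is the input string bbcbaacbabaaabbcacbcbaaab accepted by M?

p4 → p2 → p3 → p2 → p3 → p2 → p0 → p3 → p2 → p0 → p1 → p1 → p1 → p1 → p0 → p1 → p2 → p0 → p3 → p2 → p3 → p2 → p0 → p3 → p2 → p3
End state p3 is accepting.

Yes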